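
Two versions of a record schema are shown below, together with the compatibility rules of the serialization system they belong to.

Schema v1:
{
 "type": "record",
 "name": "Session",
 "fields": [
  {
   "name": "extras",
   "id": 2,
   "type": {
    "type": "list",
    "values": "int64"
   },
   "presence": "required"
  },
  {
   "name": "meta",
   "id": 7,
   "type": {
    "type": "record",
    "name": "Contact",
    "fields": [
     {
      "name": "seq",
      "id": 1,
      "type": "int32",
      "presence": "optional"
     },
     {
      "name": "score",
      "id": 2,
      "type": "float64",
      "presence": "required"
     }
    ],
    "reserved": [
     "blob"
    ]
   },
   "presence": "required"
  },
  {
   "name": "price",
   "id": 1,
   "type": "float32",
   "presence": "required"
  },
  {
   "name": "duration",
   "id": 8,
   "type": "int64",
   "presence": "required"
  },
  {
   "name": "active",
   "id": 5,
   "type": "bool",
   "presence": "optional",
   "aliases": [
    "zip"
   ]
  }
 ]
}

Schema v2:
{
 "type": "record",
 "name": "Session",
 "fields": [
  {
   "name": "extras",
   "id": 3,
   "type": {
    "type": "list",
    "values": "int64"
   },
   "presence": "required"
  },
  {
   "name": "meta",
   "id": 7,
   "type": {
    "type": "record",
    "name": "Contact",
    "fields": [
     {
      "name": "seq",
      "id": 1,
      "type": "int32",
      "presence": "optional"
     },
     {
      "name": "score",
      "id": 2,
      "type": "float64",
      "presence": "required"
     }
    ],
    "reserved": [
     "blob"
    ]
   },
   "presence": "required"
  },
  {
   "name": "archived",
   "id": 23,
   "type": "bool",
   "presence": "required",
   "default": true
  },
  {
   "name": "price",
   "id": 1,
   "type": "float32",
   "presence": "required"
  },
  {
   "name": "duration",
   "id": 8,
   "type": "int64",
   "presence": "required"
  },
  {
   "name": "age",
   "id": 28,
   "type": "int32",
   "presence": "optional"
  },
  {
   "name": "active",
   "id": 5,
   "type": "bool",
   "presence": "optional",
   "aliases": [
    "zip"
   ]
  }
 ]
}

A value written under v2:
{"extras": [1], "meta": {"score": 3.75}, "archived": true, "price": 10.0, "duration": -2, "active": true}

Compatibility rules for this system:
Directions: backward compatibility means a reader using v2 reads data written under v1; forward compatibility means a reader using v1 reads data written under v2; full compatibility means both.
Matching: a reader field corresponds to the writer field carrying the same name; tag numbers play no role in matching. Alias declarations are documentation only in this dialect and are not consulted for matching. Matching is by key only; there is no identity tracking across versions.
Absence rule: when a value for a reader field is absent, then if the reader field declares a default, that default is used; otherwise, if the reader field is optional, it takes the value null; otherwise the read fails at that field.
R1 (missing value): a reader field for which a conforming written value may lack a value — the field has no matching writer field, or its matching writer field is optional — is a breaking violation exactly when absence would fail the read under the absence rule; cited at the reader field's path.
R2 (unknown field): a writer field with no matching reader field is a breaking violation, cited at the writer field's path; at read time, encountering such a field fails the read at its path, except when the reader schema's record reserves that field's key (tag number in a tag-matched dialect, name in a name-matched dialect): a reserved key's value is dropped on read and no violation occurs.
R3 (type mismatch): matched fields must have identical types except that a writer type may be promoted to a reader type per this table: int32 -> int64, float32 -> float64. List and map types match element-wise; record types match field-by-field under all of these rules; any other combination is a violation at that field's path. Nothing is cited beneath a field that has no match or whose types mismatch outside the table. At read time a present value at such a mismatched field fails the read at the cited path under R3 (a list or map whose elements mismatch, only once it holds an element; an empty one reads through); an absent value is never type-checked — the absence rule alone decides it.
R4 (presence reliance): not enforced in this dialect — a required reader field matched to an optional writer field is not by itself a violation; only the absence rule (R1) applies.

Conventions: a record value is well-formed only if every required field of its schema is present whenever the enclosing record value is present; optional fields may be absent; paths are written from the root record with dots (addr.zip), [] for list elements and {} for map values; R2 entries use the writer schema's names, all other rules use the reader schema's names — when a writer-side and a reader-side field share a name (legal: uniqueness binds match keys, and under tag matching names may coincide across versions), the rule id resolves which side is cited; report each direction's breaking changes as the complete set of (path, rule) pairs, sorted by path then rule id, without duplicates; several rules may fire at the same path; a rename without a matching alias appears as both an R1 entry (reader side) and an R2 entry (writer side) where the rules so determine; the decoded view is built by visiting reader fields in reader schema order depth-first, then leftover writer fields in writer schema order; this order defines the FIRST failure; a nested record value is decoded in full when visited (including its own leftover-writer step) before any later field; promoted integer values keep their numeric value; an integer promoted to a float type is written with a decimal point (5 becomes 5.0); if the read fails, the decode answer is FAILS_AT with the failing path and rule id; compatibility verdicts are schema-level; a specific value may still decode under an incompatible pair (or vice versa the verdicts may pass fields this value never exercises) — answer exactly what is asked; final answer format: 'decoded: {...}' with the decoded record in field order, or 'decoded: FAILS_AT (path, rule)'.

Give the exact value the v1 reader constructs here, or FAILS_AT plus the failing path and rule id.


decoded: FAILS_AT (archived, R2)

arrows below run writer -> reader for Session
decode (reader v1):
  extras := [1]
  meta.seq := null (missing; optional => null)
  meta.score := 3.75
  price := 10.0
  duration := -2
  active := true
  read fails at archived under R2 (unknown field)
  => FAILS_AT (archived, R2)
diffs on Session not affecting the asked answer:
  added field age to record Session: optional int32, tag 28 (in v2 it sits immediately before active) -> schema-level compatibility only; this Session value's decode is unchanged
  field extras in record Session: tag 2 changed to 3 -> inert under this dialect — no rule fires on Session and the result does not move


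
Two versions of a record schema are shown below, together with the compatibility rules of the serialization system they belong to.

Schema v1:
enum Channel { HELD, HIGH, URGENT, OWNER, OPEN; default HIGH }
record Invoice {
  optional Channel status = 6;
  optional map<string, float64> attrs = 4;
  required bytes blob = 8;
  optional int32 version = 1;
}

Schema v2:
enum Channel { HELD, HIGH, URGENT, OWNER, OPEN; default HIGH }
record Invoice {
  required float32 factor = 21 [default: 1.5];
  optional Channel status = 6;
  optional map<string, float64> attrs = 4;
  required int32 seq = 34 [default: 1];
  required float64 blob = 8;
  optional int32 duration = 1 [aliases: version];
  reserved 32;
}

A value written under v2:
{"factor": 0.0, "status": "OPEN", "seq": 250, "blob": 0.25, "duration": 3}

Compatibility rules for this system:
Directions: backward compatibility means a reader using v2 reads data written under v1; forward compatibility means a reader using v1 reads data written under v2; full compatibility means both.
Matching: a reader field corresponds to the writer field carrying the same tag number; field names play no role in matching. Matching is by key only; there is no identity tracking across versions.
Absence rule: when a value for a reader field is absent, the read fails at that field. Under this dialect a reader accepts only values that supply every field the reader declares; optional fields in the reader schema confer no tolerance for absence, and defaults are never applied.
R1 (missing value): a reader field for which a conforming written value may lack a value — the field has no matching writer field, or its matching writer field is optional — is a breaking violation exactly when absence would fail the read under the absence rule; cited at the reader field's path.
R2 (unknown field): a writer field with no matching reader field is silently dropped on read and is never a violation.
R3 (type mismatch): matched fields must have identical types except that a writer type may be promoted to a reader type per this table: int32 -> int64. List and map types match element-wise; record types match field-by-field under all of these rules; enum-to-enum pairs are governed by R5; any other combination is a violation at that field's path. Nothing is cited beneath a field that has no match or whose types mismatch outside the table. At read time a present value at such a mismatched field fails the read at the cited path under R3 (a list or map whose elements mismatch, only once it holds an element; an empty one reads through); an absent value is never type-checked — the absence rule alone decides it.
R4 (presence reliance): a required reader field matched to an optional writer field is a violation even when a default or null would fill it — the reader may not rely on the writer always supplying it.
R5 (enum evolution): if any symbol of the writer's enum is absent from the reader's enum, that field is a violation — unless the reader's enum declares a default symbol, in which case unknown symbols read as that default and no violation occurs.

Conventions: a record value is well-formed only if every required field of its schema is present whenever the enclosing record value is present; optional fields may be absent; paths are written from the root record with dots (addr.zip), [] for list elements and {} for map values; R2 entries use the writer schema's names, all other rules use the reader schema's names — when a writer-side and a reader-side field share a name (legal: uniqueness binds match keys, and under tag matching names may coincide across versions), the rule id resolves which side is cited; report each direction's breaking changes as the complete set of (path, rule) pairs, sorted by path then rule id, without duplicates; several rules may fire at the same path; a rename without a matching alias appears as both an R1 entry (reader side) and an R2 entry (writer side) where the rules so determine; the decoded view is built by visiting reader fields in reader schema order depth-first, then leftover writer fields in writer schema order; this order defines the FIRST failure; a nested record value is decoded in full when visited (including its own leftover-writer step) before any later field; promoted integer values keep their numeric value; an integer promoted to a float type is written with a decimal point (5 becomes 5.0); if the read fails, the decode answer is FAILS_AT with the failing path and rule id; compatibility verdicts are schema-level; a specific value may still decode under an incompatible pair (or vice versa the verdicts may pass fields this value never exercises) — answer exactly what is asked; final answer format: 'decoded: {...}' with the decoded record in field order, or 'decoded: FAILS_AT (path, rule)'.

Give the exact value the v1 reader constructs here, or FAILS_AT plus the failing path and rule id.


the writer's type comes first in each Invoice pair
decoding the Invoice value with the v1 reader:
  status := "OPEN"
  read fails at attrs under R1 (no fill)
  => FAILS_AT (attrs, R1)
remaining Invoice differences; none change what is asked:
  added field seq to record Invoice: required int32, tag 34, default 1 (in v2 it sits immediately before blob) -> schema-level compatibility only; this Invoice value's decode is unchanged
  renamed field version to duration in record Invoice (alias version declared on the renamed field) -> schema-level compatibility only; this Invoice value's decode is unchanged
  added field factor to record Invoice: required float32, tag 21, default 1.5 (in v2 it sits immediately before status) -> schema-level compatibility only; this Invoice value's decode is unchanged
  field blob in record Invoice: type bytes changed to float64 -> schema-level compatibility only; this Invoice value's decode is unchanged

decoded: FAILS_AT (attrs, R1)


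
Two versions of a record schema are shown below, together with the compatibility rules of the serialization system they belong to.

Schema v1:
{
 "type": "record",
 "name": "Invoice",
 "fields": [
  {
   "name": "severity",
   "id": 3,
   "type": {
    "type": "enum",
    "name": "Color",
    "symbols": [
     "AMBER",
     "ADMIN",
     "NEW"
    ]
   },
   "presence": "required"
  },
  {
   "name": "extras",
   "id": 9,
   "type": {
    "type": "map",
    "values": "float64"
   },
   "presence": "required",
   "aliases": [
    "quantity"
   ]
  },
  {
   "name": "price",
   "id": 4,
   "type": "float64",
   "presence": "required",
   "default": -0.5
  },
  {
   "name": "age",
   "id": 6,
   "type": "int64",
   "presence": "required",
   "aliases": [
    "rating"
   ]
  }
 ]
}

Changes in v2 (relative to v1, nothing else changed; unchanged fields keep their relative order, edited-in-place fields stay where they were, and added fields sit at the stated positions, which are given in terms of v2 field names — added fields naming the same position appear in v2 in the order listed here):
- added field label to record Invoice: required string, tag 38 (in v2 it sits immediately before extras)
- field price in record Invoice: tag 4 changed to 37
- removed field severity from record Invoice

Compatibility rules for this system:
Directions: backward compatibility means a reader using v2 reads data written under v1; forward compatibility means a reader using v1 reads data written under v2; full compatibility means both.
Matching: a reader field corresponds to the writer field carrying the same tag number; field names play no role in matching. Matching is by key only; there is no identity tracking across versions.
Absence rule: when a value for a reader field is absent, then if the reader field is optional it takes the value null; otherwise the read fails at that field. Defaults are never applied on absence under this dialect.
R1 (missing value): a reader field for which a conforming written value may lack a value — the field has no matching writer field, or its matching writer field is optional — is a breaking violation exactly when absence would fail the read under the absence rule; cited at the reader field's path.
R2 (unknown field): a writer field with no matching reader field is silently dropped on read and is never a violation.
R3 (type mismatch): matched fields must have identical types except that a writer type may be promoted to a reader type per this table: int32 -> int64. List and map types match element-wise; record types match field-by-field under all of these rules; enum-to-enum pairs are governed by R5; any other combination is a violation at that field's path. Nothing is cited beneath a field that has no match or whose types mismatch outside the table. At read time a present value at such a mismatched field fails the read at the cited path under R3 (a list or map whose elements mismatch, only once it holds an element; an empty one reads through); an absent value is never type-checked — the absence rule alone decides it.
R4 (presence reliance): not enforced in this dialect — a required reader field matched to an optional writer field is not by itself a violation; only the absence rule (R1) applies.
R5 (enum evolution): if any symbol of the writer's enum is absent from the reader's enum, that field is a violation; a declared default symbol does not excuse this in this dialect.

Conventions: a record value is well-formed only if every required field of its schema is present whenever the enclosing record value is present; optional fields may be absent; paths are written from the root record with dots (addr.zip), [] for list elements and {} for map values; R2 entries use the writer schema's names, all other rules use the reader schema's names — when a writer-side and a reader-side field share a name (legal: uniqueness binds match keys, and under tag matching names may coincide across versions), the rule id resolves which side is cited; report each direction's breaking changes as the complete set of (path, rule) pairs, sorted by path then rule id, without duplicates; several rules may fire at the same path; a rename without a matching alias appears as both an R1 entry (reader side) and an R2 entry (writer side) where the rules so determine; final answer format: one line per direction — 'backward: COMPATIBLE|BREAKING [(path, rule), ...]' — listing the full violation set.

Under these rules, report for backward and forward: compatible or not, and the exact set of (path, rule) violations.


backward: BREAKING [(label, R1), (price, R1)]; forward: BREAKING [(price, R1), (severity, R1)]

the writer's type comes first in each Invoice pair
backward on Invoice — v2 reading data written by v1:
  no writer field matches reader label
  extras: paired with writer extras (map<string, float64> -> map<string, float64>; writer required)
  no writer field matches reader price
  age: paired with writer age (int64 -> int64; writer required)
  writer field severity has no reader counterpart
  writer field price has no reader counterpart
  breaking: (label, R1)
  breaking: (price, R1)
  => 2 violation(s): backward is BREAKING for Invoice
forward on Invoice — v1 reading data written by v2:
  no writer field matches reader severity
  extras: paired with writer extras (map<string, float64> -> map<string, float64>; writer required)
  no writer field matches reader price
  age: paired with writer age (int64 -> int64; writer required)
  writer field label has no reader counterpart
  writer field price has no reader counterpart
  breaking: (price, R1)
  breaking: (severity, R1)
  => 2 violation(s): forward is BREAKING for Invoice


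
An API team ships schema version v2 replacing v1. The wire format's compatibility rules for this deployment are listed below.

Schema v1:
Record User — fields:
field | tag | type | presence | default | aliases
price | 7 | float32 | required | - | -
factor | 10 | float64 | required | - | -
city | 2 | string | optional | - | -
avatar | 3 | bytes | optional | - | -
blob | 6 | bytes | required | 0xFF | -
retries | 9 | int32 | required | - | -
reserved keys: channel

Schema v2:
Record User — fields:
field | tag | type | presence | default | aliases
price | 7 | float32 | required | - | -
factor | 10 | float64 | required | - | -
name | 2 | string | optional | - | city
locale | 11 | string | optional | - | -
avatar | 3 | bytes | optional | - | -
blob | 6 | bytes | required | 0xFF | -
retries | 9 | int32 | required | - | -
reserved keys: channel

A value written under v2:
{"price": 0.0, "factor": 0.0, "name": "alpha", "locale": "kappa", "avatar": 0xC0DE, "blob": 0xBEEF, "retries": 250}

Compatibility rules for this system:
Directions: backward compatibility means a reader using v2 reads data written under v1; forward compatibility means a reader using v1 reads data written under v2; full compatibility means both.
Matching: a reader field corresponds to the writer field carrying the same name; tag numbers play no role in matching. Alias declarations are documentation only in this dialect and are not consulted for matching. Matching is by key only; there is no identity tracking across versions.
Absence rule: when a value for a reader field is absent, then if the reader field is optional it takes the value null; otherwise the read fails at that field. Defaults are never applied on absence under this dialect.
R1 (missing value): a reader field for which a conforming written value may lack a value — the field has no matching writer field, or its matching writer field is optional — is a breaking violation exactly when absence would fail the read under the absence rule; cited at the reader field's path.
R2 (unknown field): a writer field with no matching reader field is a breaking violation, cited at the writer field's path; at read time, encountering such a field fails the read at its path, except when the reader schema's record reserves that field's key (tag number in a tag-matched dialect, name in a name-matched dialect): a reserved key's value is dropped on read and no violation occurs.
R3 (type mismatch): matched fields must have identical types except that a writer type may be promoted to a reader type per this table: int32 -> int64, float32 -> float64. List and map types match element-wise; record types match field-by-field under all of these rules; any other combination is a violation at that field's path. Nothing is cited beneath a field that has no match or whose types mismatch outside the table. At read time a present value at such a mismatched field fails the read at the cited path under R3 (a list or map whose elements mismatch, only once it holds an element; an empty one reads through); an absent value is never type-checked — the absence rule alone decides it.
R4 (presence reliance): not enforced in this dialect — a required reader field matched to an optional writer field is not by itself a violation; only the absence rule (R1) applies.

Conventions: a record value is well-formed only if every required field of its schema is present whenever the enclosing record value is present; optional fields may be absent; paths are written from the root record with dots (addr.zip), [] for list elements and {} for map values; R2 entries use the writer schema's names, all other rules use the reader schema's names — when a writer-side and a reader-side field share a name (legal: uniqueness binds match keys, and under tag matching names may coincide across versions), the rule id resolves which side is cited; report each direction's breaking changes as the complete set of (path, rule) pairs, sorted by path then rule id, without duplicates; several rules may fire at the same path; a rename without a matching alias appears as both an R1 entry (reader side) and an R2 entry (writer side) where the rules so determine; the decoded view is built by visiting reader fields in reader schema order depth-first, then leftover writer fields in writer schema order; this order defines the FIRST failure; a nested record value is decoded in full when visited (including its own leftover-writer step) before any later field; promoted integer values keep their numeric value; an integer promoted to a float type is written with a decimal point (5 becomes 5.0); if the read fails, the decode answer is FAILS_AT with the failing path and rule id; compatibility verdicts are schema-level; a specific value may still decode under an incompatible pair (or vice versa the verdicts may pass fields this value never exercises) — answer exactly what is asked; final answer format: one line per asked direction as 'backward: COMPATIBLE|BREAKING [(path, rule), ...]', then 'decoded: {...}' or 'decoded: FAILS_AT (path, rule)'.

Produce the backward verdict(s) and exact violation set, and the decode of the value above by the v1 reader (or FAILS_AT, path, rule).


arrows below run writer -> reader for User
backward on User — v2 reading data written by v1:
  price: float32 -> float32, writer required; from price
  factor: float64 -> float64, writer required; from factor
  name has no writer counterpart
  locale has no writer counterpart
  avatar: bytes -> bytes, writer optional; from avatar
  blob: bytes -> bytes, writer required; from blob
  retries: int32 -> int32, writer required; from retries
  writer field city has no reader counterpart
  R2 fires at city
  => backward verdict for User: BREAKING, 1 violation(s)
decoding the User value with the v1 reader:
  price := 0.0
  factor := 0.0
  city := null (absent, optional -> null)
  avatar := 0xC0DE
  blob := 0xBEEF
  retries := 250
  read fails at name under R2 (unknown field)
  => FAILS_AT (name, R2)
checking off the User differences that do not matter here:
  added field locale to record User: optional string, tag 11 (in v2 it sits immediately before avatar) -> matters only for User's forward compatibility — outside the asked direction

backward: BREAKING [(city, R2)]; decoded: FAILS_AT (name, R2)


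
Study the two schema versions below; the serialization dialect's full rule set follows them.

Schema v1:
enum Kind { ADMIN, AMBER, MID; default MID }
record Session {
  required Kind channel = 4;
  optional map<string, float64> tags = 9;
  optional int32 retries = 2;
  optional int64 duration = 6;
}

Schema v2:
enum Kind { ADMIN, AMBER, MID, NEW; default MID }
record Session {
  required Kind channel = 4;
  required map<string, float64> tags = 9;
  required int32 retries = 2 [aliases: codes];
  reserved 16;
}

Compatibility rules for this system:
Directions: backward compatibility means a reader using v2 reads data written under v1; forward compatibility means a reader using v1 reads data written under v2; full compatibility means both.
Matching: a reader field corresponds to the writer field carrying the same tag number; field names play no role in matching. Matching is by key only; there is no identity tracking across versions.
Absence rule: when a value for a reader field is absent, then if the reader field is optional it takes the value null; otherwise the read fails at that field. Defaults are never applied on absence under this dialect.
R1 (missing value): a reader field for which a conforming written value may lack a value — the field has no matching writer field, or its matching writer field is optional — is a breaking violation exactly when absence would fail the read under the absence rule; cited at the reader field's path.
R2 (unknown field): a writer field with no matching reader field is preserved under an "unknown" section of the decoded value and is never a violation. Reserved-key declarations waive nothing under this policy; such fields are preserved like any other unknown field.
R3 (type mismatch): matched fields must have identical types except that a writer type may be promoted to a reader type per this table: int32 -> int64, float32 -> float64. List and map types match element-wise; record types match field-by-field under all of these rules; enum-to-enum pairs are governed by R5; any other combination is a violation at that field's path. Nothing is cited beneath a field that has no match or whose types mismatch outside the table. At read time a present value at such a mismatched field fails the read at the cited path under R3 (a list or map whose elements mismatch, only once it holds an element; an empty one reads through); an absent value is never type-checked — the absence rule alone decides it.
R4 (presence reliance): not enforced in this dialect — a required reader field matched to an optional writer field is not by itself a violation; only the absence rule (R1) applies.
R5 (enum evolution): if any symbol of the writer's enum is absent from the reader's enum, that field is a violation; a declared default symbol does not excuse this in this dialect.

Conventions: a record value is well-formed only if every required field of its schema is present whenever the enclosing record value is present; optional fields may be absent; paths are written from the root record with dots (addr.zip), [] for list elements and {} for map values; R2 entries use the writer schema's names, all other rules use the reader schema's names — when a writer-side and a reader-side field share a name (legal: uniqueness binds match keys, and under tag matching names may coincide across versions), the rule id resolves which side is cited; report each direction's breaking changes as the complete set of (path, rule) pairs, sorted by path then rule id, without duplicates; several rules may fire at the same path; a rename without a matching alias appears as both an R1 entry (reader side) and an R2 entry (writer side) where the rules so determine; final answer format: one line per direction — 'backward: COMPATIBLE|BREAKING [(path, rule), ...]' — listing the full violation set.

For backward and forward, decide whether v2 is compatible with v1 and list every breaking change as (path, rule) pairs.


each type pair in Session: writer, then reader
checking backward for Session: reader v2 against writer v1:
  channel: paired with writer channel (Kind -> Kind; writer required)
  tags: paired with writer tags (map<string, float64> -> map<string, float64>; writer optional)
  retries: paired with writer retries (int32 -> int32; writer optional)
  writer duration: unknown to reader
  rule R1 violated at retries
  rule R1 violated at tags
  => backward: BREAKING (2)
checking forward for Session: reader v1 against writer v2:
  channel: paired with writer channel (Kind -> Kind; writer required)
  tags: paired with writer tags (map<string, float64> -> map<string, float64>; writer required)
  retries: paired with writer retries (int32 -> int32; writer required)
  duration: no writer-side match
  rule R5 violated at channel
  => forward: BREAKING (1)

backward: BREAKING [(retries, R1), (tags, R1)]; forward: BREAKING [(channel, R5)]


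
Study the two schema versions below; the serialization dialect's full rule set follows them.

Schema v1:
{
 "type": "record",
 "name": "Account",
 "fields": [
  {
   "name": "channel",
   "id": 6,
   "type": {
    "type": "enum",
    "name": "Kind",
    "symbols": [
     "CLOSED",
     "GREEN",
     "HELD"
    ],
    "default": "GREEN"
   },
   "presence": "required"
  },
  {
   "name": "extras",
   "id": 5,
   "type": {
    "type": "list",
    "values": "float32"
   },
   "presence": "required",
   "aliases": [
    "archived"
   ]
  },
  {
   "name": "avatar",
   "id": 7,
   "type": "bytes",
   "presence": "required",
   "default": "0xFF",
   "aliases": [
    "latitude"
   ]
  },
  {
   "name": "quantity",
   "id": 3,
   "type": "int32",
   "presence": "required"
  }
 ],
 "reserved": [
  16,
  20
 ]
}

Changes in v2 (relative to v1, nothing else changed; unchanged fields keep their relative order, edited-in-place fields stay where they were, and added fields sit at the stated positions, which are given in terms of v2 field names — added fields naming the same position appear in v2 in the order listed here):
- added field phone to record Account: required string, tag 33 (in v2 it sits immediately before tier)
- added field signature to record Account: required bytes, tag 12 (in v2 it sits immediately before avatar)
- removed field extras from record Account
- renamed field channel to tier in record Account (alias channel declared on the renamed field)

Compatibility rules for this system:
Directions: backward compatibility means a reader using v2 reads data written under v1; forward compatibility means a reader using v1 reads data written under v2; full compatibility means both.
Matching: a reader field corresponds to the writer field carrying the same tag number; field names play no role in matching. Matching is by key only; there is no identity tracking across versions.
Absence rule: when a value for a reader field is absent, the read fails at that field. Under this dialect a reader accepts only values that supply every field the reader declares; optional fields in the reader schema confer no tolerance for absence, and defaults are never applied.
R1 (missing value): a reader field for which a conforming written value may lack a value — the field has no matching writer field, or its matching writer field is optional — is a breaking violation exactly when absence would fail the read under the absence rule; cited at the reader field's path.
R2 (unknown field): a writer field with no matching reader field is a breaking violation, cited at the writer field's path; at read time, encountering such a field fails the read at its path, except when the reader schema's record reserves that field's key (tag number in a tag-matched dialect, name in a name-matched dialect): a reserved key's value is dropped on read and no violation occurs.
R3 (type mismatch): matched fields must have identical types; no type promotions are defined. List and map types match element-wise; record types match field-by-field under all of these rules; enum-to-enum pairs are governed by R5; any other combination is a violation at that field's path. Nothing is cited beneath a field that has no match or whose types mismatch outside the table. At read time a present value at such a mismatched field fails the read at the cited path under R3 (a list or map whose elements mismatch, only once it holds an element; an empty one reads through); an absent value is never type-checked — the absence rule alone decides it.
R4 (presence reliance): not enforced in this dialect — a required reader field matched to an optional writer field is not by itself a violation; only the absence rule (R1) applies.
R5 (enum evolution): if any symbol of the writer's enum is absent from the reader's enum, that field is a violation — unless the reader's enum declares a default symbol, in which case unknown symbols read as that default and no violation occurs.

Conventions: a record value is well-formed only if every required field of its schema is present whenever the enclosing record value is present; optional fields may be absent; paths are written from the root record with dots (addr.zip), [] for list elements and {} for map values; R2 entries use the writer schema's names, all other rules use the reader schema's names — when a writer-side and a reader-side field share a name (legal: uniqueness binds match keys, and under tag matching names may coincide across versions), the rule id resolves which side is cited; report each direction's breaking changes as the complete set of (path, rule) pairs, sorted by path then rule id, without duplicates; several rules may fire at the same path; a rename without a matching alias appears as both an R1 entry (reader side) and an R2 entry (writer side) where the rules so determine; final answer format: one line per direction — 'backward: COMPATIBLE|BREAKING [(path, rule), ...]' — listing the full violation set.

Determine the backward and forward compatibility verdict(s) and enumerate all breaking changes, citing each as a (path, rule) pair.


each type pair in Account: writer, then reader
backward for Account (reader v2, writer v1):
  phone: no writer-side match
  tier: Kind -> Kind, writer required; from channel
  signature: no writer-side match
  avatar: bytes -> bytes, writer required; from avatar
  quantity: int32 -> int32, writer required; from quantity
  writer extras: unknown to reader
  breaking: (extras, R2)
  breaking: (phone, R1)
  breaking: (signature, R1)
  backward on Account therefore BREAKING (3)
forward for Account (reader v1, writer v2):
  channel: Kind -> Kind, writer required; from tier
  extras: no writer-side match
  avatar: bytes -> bytes, writer required; from avatar
  quantity: int32 -> int32, writer required; from quantity
  writer phone: unknown to reader
  writer signature: unknown to reader
  breaking: (extras, R1)
  breaking: (phone, R2)
  breaking: (signature, R2)
  forward on Account therefore BREAKING (3)

backward: BREAKING [(extras, R2), (phone, R1), (signature, R1)]; forward: BREAKING [(extras, R1), (phone, R2), (signature, R2)]


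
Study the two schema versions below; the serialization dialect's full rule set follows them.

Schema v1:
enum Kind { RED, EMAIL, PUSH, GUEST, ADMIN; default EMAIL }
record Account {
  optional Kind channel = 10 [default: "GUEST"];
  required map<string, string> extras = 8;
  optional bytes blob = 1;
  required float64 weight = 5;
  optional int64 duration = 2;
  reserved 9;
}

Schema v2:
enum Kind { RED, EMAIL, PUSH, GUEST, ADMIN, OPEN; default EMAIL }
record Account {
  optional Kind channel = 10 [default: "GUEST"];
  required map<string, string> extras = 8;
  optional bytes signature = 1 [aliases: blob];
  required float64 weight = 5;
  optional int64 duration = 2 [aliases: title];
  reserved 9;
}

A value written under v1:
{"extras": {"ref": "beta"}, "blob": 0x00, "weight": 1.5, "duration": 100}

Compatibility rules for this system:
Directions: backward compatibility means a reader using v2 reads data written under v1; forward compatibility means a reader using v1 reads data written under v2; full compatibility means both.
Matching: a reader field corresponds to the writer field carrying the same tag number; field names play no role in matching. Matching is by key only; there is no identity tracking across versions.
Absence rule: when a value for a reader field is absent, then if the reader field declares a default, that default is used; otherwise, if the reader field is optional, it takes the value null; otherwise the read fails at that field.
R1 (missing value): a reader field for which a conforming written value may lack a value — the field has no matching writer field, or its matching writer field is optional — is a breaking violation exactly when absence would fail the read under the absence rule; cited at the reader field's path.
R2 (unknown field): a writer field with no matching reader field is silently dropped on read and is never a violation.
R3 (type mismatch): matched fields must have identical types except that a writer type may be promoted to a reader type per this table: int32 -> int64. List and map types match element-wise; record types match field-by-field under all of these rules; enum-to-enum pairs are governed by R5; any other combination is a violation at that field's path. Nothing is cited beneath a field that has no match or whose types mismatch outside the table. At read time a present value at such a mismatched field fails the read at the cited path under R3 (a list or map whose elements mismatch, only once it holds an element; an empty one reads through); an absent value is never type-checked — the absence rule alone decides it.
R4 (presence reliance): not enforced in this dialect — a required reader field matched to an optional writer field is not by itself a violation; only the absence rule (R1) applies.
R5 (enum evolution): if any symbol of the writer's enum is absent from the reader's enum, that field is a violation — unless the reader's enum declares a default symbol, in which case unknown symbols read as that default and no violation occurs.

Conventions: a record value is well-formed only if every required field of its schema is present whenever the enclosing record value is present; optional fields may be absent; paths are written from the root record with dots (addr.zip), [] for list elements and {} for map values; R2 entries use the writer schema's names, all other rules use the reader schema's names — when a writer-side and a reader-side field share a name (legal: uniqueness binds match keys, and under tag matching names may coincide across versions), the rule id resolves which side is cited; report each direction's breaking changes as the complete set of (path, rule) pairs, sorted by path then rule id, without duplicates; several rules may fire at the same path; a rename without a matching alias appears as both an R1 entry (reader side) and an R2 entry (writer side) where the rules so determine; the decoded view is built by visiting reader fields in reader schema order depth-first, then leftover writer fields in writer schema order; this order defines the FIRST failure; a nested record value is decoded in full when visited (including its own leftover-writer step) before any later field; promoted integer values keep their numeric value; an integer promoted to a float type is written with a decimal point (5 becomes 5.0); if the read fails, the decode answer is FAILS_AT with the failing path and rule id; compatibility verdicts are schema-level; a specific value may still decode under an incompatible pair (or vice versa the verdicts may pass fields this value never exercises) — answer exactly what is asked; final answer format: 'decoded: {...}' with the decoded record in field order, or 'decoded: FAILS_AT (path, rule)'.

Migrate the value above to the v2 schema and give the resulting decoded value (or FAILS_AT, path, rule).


arrows below run writer -> reader for Account
migrating the Account value to v2:
  channel := "GUEST" (absent -> default)
  extras := {"ref": "beta"}
  signature := 0x00 (from writer blob)
  weight := 1.5
  duration := 100
  => decoded: {"channel": "GUEST", "extras": {"ref": "beta"}, "signature": 0x00, "weight": 1.5, "duration": 100}
the rest of the Account diff is inert for this question:
  enum Kind (field channel in record Account): symbol OPEN added -> fires no rule on Account under this dialect and leaves the result unchanged

decoded: {"channel": "GUEST", "extras": {"ref": "beta"}, "signature": 0x00, "weight": 1.5, "duration": 100}
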